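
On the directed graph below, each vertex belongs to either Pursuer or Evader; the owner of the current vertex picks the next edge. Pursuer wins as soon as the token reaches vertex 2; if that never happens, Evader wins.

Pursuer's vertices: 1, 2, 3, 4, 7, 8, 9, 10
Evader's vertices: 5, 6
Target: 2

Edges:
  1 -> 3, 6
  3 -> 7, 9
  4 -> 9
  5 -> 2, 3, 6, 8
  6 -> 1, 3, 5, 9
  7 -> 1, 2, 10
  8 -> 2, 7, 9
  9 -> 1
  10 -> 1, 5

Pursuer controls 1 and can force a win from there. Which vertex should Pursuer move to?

A0 = {2}
A1: add {7, 8} — 7 (Pursuer) has 7→2; 8 (Pursuer) has 8→2.
A2: add {3} — 3 (Pursuer) has 3→7.
A3: add {1} — 1 (Pursuer) has 1→3.
A4: add {9, 10} — 9 (Pursuer) has 9→1; 10 (Pursuer) has 10→1.
A5: add {4} — 4 (Pursuer) has 4→9.
A6 = A5; e.g. 5 (Evader) can still go to 6. Fixed point.
From 1, successor 3 is in the attractor (rank 2); the other successor 6 is not.

3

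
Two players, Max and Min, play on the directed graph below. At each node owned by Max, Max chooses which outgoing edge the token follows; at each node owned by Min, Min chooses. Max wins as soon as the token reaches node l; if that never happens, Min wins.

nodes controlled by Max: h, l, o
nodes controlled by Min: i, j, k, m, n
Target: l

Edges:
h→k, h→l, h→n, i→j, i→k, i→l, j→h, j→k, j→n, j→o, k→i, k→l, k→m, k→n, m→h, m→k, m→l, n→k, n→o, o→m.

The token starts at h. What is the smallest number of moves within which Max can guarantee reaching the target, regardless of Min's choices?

1

A0 = {l}
A1: add {h} — h (Max) has h→l.
A2 = A1; e.g. i (Min) can still go to j. Fixed point.
h enters the attractor at level 1, so Max can force the target in 1 move from there.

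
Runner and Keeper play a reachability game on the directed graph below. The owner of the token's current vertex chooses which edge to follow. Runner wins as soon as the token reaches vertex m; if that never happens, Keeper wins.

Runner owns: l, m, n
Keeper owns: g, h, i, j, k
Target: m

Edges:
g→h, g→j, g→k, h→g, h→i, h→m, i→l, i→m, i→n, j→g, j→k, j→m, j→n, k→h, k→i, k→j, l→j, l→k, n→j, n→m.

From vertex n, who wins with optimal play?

A0 = {m}
A1: add {n} — n (Runner) has n→m.
A2 = A1; e.g. g (Keeper) can still go to h. Fixed point.
n ∈ A1, so Runner can force the target.

Runner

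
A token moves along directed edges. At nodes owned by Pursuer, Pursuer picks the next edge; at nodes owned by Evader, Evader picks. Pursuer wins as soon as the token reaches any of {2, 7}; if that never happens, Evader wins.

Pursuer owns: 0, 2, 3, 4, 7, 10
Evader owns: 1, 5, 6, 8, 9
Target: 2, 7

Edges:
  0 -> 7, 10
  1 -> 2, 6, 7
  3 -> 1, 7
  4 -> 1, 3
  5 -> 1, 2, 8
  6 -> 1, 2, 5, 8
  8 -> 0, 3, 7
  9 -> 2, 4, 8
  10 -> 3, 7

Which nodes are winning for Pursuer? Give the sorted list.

0, 2, 3, 4, 7, 8, 9, 10

A0 = {2, 7}
A1: add {0, 3, 10} — 0 (Pursuer) has 0→7; 3 (Pursuer) has 3→7; 10 (Pursuer) has 10→7.
A2: add {4, 8} — 4 (Pursuer) has 4→3; 8 (Evader): all of {0, 3, 7} already in.
A3: add {9} — 9 (Evader): all of {2, 4, 8} already in.
A4 = A3; e.g. 1 (Evader) can still go to 6. Fixed point.
Pursuer's winning region = {0, 2, 3, 4, 7, 8, 9, 10}.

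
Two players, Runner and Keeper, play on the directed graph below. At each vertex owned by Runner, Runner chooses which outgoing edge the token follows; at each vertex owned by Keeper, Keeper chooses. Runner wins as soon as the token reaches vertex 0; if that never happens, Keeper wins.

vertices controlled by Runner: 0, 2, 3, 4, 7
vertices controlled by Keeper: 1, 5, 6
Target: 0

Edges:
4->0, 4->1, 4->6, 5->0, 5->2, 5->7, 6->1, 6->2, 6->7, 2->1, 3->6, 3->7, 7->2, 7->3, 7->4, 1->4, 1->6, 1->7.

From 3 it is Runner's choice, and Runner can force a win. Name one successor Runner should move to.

A0 = {0}
A1: add {4} — 4 (Runner) has 4→0.
A2: add {7} — 7 (Runner) has 7→4.
A3: add {3} — 3 (Runner) has 3→7.
A4 = A3; e.g. 1 (Keeper) can still go to 6. Fixed point.
From 3, successor 7 is in the attractor (rank 2); the other successor 6 is not.

7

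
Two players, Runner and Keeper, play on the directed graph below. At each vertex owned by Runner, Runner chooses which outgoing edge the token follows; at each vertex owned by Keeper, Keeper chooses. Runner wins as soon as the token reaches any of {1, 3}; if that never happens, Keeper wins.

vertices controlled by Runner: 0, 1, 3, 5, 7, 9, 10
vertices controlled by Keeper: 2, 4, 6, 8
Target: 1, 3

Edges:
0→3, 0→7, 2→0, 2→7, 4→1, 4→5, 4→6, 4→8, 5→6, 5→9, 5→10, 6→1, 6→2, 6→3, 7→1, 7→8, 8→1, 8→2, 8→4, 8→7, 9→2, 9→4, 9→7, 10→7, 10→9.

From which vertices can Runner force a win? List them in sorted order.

A0 = {1, 3}
A1: add {0, 7} — 0 (Runner) has 0→3; 7 (Runner) has 7→1.
A2: add {2, 9, 10} — 2 (Keeper): all of {0, 7} already in; 9 (Runner) has 9→7; 10 (Runner) has 10→7.
A3: add {5, 6} — 5 (Runner) has 5→9; 6 (Keeper): all of {1, 2, 3} already in.
A4 = A3; e.g. 4 (Keeper) can still go to 8. Fixed point.
Runner's winning region = {0, 1, 2, 3, 5, 6, 7, 9, 10}.

0, 1, 2, 3, 5, 6, 7, 9, 10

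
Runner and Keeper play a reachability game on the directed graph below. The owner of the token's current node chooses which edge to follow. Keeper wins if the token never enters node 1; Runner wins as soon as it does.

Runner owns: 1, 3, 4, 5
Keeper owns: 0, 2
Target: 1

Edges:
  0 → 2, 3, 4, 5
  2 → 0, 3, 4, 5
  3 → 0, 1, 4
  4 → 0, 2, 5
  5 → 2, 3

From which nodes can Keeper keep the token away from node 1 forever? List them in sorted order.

0, 2

A0 = {1}
A1: add {3} — 3 (Runner) has 3→1.
A2: add {5} — 5 (Runner) has 5→3.
A3: add {4} — 4 (Runner) has 4→5.
A4 = A3; e.g. 0 (Keeper) can still go to 2. Fixed point.
Runner's attractor = {1, 3, 4, 5}; Keeper avoids the target exactly from the complement.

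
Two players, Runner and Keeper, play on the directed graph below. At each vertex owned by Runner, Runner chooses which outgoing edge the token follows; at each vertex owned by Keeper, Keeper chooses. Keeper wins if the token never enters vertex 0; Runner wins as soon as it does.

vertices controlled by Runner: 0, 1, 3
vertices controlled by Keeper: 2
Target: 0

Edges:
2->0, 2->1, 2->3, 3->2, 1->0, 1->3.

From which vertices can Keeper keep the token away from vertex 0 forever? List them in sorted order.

2, 3

A0 = {0}
A1: add {1} — 1 (Runner) has 1→0.
A2 = A1; e.g. 2 (Keeper) can still go to 3. Fixed point.
Runner's attractor = {0, 1}; Keeper avoids the target exactly from the complement.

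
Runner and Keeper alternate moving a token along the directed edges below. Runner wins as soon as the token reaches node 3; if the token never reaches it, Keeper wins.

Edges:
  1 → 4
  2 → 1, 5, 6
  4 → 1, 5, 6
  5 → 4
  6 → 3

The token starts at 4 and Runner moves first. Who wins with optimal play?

Runner

Track states (vertex, player-to-move).
A0 = {(3,Runner), (3,Keeper)}
A1: add {(6,Runner), (6,Keeper)}.
A2: add {(2,Runner), (4,Runner)}.
(4,Runner) ∈ A2 ⇒ Runner forces the target.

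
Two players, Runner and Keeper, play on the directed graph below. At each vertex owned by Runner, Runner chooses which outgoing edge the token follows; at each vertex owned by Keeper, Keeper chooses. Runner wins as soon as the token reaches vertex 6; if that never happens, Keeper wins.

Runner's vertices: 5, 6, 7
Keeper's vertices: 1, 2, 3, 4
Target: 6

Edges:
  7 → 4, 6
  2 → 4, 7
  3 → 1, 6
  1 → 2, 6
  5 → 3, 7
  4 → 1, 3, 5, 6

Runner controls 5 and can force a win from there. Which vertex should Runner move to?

7

A0 = {6}
A1: add {7} — 7 (Runner) has 7→6.
A2: add {5} — 5 (Runner) has 5→7.
A3 = A2; e.g. 1 (Keeper) can still go to 2. Fixed point.
From 5, successor 7 is in the attractor (rank 1); the other successor 3 is not.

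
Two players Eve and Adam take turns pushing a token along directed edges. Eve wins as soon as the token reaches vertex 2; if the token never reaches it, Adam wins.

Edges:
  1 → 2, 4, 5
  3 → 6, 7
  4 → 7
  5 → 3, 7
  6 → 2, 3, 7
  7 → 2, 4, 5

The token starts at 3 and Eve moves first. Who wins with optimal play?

Adam

Track states (vertex, player-to-move).
A0 = {(2,Eve), (2,Adam)}
A1: add {(1,Eve), (6,Eve), (7,Eve)}.
A2: add {(3,Adam), (4,Adam)}.
A3: add {(5,Eve)}.
A4 = A3; e.g. (1,Adam) stays out. (3,Eve) never enters ⇒ Adam avoids the target.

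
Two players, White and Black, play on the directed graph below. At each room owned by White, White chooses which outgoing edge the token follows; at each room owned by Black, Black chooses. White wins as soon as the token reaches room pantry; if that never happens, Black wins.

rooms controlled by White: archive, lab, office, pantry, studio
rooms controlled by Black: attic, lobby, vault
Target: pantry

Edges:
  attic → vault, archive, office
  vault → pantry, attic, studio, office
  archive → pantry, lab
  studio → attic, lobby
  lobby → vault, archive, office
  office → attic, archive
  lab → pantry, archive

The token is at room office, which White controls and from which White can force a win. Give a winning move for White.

archive

A0 = {pantry}
A1: add {archive, lab} — archive (White) has archive→pantry; lab (White) has lab→pantry.
A2: add {office} — office (White) has office→archive.
A3 = A2; e.g. attic (Black) can still go to vault. Fixed point.
From office, successor archive is in the attractor (rank 1); the other successor attic is not.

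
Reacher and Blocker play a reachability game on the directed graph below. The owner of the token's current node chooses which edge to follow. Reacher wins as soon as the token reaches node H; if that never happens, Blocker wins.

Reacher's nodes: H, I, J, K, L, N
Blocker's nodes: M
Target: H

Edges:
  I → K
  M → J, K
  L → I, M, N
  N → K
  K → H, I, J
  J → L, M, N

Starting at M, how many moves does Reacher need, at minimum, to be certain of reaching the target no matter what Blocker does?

A0 = {H}
A1: add {K} — K (Reacher) has K→H.
A2: add {I, N} — I (Reacher) has I→K; N (Reacher) has N→K.
A3: add {J, L} — J (Reacher) has J→N; L (Reacher) has L→I.
A4: add {M} — M (Blocker): all of {J, K} already in.
A4 = all vertices. Fixed point.
M enters the attractor at level 4, so Reacher can force the target in 4 moves from there.

4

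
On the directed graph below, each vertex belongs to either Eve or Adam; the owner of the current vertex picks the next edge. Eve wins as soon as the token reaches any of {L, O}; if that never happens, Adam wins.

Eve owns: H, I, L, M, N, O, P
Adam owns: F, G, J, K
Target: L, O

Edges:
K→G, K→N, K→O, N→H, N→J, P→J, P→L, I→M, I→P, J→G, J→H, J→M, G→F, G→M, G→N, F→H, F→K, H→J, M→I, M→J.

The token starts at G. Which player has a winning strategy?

Adam

A0 = {L, O}
A1: add {P} — P (Eve) has P→L.
A2: add {I} — I (Eve) has I→P.
A3: add {M} — M (Eve) has M→I.
A4 = A3; e.g. F (Adam) can still go to H. Fixed point.
G never enters the attractor, so Adam can avoid the target forever.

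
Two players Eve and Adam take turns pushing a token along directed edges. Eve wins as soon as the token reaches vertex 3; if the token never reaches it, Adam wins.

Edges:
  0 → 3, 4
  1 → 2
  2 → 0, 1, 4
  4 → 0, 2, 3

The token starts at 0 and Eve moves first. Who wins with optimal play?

Eve

Track states (vertex, player-to-move).
A0 = {(3,Eve), (3,Adam)}
A1: add {(0,Eve), (4,Eve)}.
(0,Eve) ∈ A1 ⇒ Eve forces the target.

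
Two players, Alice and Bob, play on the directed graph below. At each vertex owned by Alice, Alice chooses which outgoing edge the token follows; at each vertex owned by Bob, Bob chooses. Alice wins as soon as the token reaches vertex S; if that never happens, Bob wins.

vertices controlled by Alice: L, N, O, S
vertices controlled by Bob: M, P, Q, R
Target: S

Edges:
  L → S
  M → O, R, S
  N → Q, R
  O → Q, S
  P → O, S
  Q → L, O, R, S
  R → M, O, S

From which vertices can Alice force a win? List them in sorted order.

L, O, P, S

A0 = {S}
A1: add {L, O} — L (Alice) has L→S; O (Alice) has O→S.
A2: add {P} — P (Bob): all of {O, S} already in.
A3 = A2; e.g. M (Bob) can still go to R. Fixed point.
Alice's winning region = {L, O, P, S}.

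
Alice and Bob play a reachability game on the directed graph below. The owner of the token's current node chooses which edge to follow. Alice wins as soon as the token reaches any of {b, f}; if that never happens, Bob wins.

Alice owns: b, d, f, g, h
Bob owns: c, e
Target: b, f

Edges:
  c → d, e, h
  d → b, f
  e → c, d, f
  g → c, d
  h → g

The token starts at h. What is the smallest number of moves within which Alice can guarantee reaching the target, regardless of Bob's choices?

3

A0 = {b, f}
A1: add {d} — d (Alice) has d→b.
A2: add {g} — g (Alice) has g→d.
A3: add {h} — h (Alice) has h→g.
A4 = A3; e.g. c (Bob) can still go to e. Fixed point.
h enters the attractor at level 3, so Alice can force the target in 3 moves from there.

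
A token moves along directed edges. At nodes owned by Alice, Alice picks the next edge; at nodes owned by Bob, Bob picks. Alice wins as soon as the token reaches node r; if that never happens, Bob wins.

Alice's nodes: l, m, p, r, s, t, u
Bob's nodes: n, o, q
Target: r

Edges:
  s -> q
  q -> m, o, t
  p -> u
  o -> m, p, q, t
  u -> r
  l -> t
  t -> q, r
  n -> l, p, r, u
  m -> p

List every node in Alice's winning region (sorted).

l, m, n, p, r, t, u

A0 = {r}
A1: add {t, u} — t (Alice) has t→r; u (Alice) has u→r.
A2: add {l, p} — l (Alice) has l→t; p (Alice) has p→u.
A3: add {m, n} — m (Alice) has m→p; n (Bob): all of {l, p, r, u} already in.
A4 = A3; e.g. o (Bob) can still go to q. Fixed point.
Alice's winning region = {l, m, n, p, r, t, u}.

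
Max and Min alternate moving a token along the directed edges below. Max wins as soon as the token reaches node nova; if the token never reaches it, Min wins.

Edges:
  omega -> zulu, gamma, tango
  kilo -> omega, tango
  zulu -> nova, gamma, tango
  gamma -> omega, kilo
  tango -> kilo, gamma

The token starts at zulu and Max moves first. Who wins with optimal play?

Max

Track states (vertex, player-to-move).
A0 = {(nova,Max), (nova,Min)}
A1: add {(zulu,Max)}.
(zulu,Max) ∈ A1 ⇒ Max forces the target.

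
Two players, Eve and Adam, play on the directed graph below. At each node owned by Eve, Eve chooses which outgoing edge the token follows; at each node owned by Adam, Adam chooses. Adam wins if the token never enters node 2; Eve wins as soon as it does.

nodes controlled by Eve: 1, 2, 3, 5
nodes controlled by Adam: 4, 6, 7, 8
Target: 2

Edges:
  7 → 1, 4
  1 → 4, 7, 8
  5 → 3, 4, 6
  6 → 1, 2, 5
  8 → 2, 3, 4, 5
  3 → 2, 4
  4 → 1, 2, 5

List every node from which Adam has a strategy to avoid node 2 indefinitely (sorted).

1, 4, 6, 7, 8

A0 = {2}
A1: add {3} — 3 (Eve) has 3→2.
A2: add {5} — 5 (Eve) has 5→3.
A3 = A2; e.g. 1 (Eve) has no edge into A2. Fixed point.
Eve's attractor = {2, 3, 5}; Adam avoids the target exactly from the complement.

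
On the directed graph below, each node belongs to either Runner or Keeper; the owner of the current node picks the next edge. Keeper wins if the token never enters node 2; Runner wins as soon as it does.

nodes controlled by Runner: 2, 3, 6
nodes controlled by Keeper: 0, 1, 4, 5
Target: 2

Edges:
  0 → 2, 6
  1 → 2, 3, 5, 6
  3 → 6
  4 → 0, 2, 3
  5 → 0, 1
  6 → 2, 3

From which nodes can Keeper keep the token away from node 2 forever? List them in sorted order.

1, 5

A0 = {2}
A1: add {6} — 6 (Runner) has 6→2.
A2: add {0, 3} — 0 (Keeper): all of {2, 6} already in; 3 (Runner) has 3→6.
A3: add {4} — 4 (Keeper): all of {0, 2, 3} already in.
A4 = A3; e.g. 1 (Keeper) can still go to 5. Fixed point.
Runner's attractor = {0, 2, 3, 4, 6}; Keeper avoids the target exactly from the complement.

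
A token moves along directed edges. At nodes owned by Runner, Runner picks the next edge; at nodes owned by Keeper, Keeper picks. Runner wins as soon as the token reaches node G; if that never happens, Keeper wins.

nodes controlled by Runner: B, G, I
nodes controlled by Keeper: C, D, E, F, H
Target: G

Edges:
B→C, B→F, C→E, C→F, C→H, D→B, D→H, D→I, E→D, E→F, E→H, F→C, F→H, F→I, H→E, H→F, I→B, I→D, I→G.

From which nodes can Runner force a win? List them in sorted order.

G, I

A0 = {G}
A1: add {I} — I (Runner) has I→G.
A2 = A1; e.g. B (Runner) has no edge into A1. Fixed point.
Runner's winning region = {G, I}.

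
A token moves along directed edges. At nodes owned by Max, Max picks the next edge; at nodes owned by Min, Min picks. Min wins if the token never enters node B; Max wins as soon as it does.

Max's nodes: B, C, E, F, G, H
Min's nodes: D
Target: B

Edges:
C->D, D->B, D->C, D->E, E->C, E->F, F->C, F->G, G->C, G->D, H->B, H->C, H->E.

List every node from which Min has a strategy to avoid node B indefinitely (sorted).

C, D, E, F, G

A0 = {B}
A1: add {H} — H (Max) has H→B.
A2 = A1; e.g. C (Max) has no edge into A1. Fixed point.
Max's attractor = {B, H}; Min avoids the target exactly from the complement.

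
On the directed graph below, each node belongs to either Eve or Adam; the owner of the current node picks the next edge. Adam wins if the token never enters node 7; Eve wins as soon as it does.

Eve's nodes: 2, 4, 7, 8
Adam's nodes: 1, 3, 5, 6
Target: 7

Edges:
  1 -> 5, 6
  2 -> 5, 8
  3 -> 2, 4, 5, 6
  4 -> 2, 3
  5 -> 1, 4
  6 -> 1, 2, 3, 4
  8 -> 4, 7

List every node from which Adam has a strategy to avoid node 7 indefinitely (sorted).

A0 = {7}
A1: add {8} — 8 (Eve) has 8→7.
A2: add {2} — 2 (Eve) has 2→8.
A3: add {4} — 4 (Eve) has 4→2.
A4 = A3; e.g. 1 (Adam) can still go to 5. Fixed point.
Eve's attractor = {2, 4, 7, 8}; Adam avoids the target exactly from the complement.

1, 3, 5, 6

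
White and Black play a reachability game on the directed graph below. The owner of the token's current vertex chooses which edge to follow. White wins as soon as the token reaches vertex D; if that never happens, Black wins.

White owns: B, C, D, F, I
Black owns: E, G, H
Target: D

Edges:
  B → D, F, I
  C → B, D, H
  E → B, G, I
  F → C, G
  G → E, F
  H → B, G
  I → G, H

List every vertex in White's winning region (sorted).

A0 = {D}
A1: add {B, C} — B (White) has B→D; C (White) has C→D.
A2: add {F} — F (White) has F→C.
A3 = A2; e.g. E (Black) can still go to G. Fixed point.
White's winning region = {B, C, D, F}.

B, C, D, F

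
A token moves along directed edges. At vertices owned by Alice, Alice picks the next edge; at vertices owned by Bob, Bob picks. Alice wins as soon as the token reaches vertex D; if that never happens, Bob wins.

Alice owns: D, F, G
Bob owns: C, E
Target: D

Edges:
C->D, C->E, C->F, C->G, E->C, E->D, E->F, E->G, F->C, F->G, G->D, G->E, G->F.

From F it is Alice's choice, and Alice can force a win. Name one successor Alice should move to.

G

A0 = {D}
A1: add {G} — G (Alice) has G→D.
A2: add {F} — F (Alice) has F→G.
A3 = A2; e.g. C (Bob) can still go to E. Fixed point.
From F, successor G is in the attractor (rank 1); the other successor C is not.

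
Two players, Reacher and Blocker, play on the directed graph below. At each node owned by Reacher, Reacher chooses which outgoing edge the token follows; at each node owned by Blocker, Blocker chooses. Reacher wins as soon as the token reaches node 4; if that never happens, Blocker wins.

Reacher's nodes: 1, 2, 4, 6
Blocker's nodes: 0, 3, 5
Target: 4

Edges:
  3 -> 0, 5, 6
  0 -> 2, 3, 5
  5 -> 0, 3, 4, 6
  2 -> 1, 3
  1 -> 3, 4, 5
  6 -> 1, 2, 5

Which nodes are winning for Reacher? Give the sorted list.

A0 = {4}
A1: add {1} — 1 (Reacher) has 1→4.
A2: add {2, 6} — 2 (Reacher) has 2→1; 6 (Reacher) has 6→1.
A3 = A2; e.g. 0 (Blocker) can still go to 3. Fixed point.
Reacher's winning region = {1, 2, 4, 6}.

1, 2, 4, 6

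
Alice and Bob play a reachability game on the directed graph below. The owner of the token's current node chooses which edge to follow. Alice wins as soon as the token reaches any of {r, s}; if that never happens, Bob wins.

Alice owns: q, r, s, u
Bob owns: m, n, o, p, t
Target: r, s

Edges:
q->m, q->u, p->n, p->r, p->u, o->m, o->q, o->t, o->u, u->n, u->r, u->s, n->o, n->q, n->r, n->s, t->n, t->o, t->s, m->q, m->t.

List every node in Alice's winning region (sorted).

q, r, s, u

A0 = {r, s}
A1: add {u} — u (Alice) has u→r.
A2: add {q} — q (Alice) has q→u.
A3 = A2; e.g. m (Bob) can still go to t. Fixed point.
Alice's winning region = {q, r, s, u}.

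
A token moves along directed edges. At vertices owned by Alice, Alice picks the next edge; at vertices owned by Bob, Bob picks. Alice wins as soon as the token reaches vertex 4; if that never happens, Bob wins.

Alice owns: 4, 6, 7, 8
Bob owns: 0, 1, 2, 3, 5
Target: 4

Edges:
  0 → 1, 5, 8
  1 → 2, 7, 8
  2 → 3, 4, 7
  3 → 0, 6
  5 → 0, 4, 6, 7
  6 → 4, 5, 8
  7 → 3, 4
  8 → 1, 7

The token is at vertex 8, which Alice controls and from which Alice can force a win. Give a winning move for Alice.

A0 = {4}
A1: add {6, 7} — 6 (Alice) has 6→4; 7 (Alice) has 7→4.
A2: add {8} — 8 (Alice) has 8→7.
A3 = A2; e.g. 0 (Bob) can still go to 1. Fixed point.
From 8, successor 7 is in the attractor (rank 1); the other successor 1 is not.

7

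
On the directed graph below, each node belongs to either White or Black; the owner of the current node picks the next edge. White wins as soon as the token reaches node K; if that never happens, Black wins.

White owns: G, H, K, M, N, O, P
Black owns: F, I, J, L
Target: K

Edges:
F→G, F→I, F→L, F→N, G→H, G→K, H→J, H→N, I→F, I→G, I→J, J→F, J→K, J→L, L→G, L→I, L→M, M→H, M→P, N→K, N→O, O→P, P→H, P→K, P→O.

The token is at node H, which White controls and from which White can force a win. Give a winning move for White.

A0 = {K}
A1: add {G, N, P} — G (White) has G→K; N (White) has N→K; P (White) has P→K.
A2: add {H, M, O} — H (White) has H→N; M (White) has M→P; O (White) has O→P.
A3 = A2; e.g. F (Black) can still go to I. Fixed point.
From H, successor N is in the attractor (rank 1); the other successor J is not.

N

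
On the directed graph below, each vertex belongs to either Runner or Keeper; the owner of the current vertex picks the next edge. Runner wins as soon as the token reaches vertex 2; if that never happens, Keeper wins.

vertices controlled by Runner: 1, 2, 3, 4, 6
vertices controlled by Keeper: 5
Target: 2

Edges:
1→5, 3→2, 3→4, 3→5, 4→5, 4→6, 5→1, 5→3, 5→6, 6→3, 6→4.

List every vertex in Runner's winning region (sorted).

2, 3, 4, 6

A0 = {2}
A1: add {3} — 3 (Runner) has 3→2.
A2: add {6} — 6 (Runner) has 6→3.
A3: add {4} — 4 (Runner) has 4→6.
A4 = A3; e.g. 1 (Runner) has no edge into A3. Fixed point.
Runner's winning region = {2, 3, 4, 6}.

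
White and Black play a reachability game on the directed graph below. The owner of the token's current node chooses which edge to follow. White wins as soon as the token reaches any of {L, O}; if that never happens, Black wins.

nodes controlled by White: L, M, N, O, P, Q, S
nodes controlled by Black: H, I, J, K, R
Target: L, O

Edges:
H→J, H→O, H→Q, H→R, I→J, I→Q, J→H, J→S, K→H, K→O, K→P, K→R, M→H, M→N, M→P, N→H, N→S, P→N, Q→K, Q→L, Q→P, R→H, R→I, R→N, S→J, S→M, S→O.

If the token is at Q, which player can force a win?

A0 = {L, O}
A1: add {Q, S} — Q (White) has Q→L; S (White) has S→O.
Q ∈ A1, so White can force the target.

White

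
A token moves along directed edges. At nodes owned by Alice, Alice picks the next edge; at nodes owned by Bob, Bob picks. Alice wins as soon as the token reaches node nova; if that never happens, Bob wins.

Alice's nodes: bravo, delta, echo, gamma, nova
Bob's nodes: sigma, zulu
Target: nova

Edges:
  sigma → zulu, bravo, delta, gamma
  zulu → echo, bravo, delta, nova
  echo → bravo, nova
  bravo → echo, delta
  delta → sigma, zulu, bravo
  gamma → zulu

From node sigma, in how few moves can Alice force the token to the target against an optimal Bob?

6

A0 = {nova}
A1: add {echo} — echo (Alice) has echo→nova.
A2: add {bravo} — bravo (Alice) has bravo→echo.
A3: add {delta} — delta (Alice) has delta→bravo.
A4: add {zulu} — zulu (Bob): all of {echo, bravo, delta, nova} already in.
A5: add {gamma} — gamma (Alice) has gamma→zulu.
A6: add {sigma} — sigma (Bob): all of {zulu, bravo, delta, gamma} already in.
A6 = all vertices. Fixed point.
sigma enters the attractor at level 6, so Alice can force the target in 6 moves from there.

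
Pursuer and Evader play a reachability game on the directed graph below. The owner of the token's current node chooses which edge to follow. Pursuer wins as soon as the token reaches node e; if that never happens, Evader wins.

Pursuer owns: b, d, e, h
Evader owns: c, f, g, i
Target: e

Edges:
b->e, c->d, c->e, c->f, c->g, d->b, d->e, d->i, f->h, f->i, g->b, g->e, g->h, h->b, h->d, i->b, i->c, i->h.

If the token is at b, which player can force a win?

Pursuer

A0 = {e}
A1: add {b, d} — b (Pursuer) has b→e; d (Pursuer) has d→e.
b ∈ A1, so Pursuer can force the target.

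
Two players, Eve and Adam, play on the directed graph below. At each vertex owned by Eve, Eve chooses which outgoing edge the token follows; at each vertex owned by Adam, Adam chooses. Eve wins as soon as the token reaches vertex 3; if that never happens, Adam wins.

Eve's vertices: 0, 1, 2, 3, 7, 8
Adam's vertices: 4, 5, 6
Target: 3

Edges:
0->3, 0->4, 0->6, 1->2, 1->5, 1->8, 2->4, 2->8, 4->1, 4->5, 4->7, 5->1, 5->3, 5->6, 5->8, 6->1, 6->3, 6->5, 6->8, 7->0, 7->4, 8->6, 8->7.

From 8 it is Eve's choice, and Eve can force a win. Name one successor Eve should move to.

A0 = {3}
A1: add {0} — 0 (Eve) has 0→3.
A2: add {7} — 7 (Eve) has 7→0.
A3: add {8} — 8 (Eve) has 8→7.
A4: add {1, 2} — 1 (Eve) has 1→8; 2 (Eve) has 2→8.
A5 = A4; e.g. 4 (Adam) can still go to 5. Fixed point.
From 8, successor 7 is in the attractor (rank 2); the other successor 6 is not.

7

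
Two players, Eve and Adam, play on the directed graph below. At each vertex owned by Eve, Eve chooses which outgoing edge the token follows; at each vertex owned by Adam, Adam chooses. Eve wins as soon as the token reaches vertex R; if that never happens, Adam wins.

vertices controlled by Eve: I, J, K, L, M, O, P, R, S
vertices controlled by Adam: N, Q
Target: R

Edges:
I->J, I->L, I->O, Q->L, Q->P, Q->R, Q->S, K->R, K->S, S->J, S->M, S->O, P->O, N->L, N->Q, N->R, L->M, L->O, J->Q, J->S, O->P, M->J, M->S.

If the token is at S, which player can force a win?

Adam

A0 = {R}
A1: add {K} — K (Eve) has K→R.
A2 = A1; e.g. I (Eve) has no edge into A1. Fixed point.
S never enters the attractor, so Adam can avoid the target forever.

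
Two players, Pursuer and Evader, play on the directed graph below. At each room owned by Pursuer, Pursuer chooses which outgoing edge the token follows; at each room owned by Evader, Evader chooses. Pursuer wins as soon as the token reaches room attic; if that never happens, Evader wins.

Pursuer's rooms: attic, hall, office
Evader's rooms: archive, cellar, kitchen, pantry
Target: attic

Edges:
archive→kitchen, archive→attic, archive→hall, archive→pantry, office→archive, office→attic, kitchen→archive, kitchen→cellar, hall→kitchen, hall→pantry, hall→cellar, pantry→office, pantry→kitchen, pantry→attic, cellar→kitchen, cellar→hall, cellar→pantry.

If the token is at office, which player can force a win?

A0 = {attic}
A1: add {office} — office (Pursuer) has office→attic.
A2 = A1; e.g. archive (Evader) can still go to kitchen. Fixed point.
office ∈ A1, so Pursuer can force the target.

Pursuer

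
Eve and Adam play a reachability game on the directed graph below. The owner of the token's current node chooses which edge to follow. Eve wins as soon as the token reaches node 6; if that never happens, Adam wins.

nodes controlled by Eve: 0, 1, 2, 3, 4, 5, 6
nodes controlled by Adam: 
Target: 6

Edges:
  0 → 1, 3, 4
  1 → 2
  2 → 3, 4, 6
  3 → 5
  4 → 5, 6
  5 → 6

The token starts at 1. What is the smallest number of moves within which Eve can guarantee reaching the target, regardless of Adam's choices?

2

A0 = {6}
A1: add {2, 4, 5} — 2 (Eve) has 2→6; 4 (Eve) has 4→6; 5 (Eve) has 5→6.
A2: add {0, 1, 3} — 0 (Eve) has 0→4; 1 (Eve) has 1→2; 3 (Eve) has 3→5.
A2 = all vertices. Fixed point.
1 enters the attractor at level 2, so Eve can force the target in 2 moves from there.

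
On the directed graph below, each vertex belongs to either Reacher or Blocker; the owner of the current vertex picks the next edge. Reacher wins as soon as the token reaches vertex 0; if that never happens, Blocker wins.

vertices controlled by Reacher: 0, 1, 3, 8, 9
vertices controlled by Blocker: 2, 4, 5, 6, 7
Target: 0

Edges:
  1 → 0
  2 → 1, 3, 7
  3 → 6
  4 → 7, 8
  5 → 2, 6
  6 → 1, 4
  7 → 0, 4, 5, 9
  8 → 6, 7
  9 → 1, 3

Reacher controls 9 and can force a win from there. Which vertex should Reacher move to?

1

A0 = {0}
A1: add {1} — 1 (Reacher) has 1→0.
A2: add {9} — 9 (Reacher) has 9→1.
A3 = A2; e.g. 2 (Blocker) can still go to 3. Fixed point.
From 9, successor 1 is in the attractor (rank 1); the other successor 3 is not.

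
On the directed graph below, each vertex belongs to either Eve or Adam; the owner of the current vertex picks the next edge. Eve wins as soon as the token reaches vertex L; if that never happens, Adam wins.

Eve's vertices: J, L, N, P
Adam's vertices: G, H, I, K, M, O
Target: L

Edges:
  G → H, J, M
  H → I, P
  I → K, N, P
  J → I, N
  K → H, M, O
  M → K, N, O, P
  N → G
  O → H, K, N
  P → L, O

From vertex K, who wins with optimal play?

Adam

A0 = {L}
A1: add {P} — P (Eve) has P→L.
A2 = A1; e.g. G (Adam) can still go to H. Fixed point.
K never enters the attractor, so Adam can avoid the target forever.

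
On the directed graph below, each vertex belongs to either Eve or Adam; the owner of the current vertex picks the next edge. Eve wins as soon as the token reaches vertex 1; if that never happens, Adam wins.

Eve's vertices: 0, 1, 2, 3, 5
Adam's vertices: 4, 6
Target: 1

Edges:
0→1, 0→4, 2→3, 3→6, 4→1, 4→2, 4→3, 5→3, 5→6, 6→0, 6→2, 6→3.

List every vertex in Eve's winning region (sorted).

A0 = {1}
A1: add {0} — 0 (Eve) has 0→1.
A2 = A1; e.g. 2 (Eve) has no edge into A1. Fixed point.
Eve's winning region = {0, 1}.

0, 1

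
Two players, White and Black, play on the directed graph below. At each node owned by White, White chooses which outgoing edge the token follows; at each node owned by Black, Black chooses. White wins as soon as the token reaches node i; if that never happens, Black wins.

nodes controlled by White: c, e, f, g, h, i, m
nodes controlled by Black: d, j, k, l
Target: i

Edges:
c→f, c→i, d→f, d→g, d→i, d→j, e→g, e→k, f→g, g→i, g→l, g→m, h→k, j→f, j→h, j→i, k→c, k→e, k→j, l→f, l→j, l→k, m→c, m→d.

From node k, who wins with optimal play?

Black

A0 = {i}
A1: add {c, g} — c (White) has c→i; g (White) has g→i.
A2: add {e, f, m} — e (White) has e→g; f (White) has f→g; m (White) has m→c.
A3 = A2; e.g. d (Black) can still go to j. Fixed point.
k never enters the attractor, so Black can avoid the target forever.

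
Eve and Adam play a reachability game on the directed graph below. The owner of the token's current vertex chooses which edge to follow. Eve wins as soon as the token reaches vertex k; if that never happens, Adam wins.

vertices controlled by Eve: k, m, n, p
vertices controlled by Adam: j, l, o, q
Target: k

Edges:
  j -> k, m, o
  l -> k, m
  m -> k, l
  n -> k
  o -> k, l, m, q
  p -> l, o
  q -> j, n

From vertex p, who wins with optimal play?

Eve

A0 = {k}
A1: add {m, n} — m (Eve) has m→k; n (Eve) has n→k.
A2: add {l} — l (Adam): all of {k, m} already in.
A3: add {p} — p (Eve) has p→l.
A4 = A3; e.g. j (Adam) can still go to o. Fixed point.
p ∈ A3, so Eve can force the target.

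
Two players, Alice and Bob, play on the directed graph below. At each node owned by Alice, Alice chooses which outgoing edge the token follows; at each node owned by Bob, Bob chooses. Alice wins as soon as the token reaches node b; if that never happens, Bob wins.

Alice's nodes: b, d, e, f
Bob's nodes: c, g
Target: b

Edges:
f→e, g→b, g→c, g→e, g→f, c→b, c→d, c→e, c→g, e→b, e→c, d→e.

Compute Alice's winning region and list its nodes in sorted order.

A0 = {b}
A1: add {e} — e (Alice) has e→b.
A2: add {d, f} — d (Alice) has d→e; f (Alice) has f→e.
A3 = A2; e.g. c (Bob) can still go to g. Fixed point.
Alice's winning region = {b, d, e, f}.

b, d, e, f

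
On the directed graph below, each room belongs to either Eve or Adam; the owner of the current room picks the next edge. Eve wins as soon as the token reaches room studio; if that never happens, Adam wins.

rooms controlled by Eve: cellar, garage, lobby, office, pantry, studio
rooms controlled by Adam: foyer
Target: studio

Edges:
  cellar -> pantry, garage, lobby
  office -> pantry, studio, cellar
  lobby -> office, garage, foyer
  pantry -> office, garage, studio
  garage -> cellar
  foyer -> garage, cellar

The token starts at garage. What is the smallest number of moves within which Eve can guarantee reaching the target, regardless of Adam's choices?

A0 = {studio}
A1: add {office, pantry} — office (Eve) has office→studio; pantry (Eve) has pantry→studio.
A2: add {cellar, lobby} — lobby (Eve) has lobby→office; cellar (Eve) has cellar→pantry.
A3: add {garage} — garage (Eve) has garage→cellar.
garage enters the attractor at level 3, so Eve can force the target in 3 moves from there.

3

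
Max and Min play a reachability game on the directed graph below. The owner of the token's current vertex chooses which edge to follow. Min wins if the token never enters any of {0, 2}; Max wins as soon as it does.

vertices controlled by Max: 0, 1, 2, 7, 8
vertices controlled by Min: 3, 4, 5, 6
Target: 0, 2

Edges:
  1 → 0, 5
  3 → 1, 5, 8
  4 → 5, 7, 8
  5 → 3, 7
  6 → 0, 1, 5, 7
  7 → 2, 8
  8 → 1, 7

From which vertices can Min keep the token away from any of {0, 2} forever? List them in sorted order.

3, 4, 5, 6

A0 = {0, 2}
A1: add {1, 7} — 1 (Max) has 1→0; 7 (Max) has 7→2.
A2: add {8} — 8 (Max) has 8→1.
A3 = A2; e.g. 3 (Min) can still go to 5. Fixed point.
Max's attractor = {0, 1, 2, 7, 8}; Min avoids the target exactly from the complement.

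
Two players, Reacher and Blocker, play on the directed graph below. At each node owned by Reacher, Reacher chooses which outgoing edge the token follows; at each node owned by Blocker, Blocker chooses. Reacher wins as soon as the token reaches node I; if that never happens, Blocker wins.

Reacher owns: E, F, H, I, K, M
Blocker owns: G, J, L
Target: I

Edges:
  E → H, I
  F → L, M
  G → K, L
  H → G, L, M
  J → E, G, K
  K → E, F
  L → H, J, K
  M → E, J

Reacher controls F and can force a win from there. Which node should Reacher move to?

M

A0 = {I}
A1: add {E} — E (Reacher) has E→I.
A2: add {K, M} — K (Reacher) has K→E; M (Reacher) has M→E.
A3: add {F, H} — F (Reacher) has F→M; H (Reacher) has H→M.
A4 = A3; e.g. G (Blocker) can still go to L. Fixed point.
From F, successor M is in the attractor (rank 2); the other successor L is not.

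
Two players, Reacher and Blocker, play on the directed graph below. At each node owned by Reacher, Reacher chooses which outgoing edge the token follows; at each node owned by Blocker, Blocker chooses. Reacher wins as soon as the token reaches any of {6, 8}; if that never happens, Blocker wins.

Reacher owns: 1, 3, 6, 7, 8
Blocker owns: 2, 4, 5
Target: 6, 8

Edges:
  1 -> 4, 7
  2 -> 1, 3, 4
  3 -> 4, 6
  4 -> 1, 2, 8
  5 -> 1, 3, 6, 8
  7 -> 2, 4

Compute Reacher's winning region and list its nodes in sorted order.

3, 6, 8

A0 = {6, 8}
A1: add {3} — 3 (Reacher) has 3→6.
A2 = A1; e.g. 1 (Reacher) has no edge into A1. Fixed point.
Reacher's winning region = {3, 6, 8}.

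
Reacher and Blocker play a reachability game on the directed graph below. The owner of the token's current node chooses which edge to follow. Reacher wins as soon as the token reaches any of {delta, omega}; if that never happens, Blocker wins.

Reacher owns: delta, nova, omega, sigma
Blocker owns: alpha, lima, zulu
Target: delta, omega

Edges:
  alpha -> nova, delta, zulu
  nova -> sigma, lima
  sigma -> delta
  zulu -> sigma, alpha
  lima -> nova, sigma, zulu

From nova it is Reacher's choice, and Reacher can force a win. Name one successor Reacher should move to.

A0 = {delta, omega}
A1: add {sigma} — sigma (Reacher) has sigma→delta.
A2: add {nova} — nova (Reacher) has nova→sigma.
A3 = A2; e.g. alpha (Blocker) can still go to zulu. Fixed point.
From nova, successor sigma is in the attractor (rank 1); the other successor lima is not.

sigma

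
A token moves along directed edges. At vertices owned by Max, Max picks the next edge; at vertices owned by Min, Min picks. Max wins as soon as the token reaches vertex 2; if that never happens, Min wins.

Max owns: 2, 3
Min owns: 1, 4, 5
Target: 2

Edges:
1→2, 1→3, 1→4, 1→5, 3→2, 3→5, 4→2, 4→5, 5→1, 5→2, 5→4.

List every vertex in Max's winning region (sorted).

A0 = {2}
A1: add {3} — 3 (Max) has 3→2.
A2 = A1; e.g. 1 (Min) can still go to 4. Fixed point.
Max's winning region = {2, 3}.

2, 3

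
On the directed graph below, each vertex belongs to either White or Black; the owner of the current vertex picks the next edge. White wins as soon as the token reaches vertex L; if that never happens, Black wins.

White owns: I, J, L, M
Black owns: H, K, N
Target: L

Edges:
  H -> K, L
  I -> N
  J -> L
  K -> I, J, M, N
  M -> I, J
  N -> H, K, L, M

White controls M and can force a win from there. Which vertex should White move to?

J

A0 = {L}
A1: add {J} — J (White) has J→L.
A2: add {M} — M (White) has M→J.
A3 = A2; e.g. H (Black) can still go to K. Fixed point.
From M, successor J is in the attractor (rank 1); the other successor I is not.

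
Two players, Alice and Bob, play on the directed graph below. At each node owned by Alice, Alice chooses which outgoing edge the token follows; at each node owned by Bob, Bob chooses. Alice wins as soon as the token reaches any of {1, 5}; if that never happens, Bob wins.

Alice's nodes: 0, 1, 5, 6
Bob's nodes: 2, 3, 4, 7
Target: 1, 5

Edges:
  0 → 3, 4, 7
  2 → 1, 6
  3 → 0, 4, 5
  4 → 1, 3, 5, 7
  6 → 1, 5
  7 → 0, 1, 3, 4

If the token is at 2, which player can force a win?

Alice

A0 = {1, 5}
A1: add {6} — 6 (Alice) has 6→1.
A2: add {2} — 2 (Bob): all of {1, 6} already in.
A3 = A2; e.g. 0 (Alice) has no edge into A2. Fixed point.
2 ∈ A2, so Alice can force the target.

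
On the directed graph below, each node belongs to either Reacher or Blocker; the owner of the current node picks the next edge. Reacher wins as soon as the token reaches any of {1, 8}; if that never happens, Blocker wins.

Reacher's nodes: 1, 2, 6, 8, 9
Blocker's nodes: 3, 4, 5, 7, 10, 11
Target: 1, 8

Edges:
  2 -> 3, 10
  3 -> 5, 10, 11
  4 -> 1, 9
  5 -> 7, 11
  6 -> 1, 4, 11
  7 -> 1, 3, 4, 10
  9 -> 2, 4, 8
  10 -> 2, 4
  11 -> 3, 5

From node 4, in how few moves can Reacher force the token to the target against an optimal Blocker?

A0 = {1, 8}
A1: add {6, 9} — 6 (Reacher) has 6→1; 9 (Reacher) has 9→8.
A2: add {4} — 4 (Blocker): all of {1, 9} already in.
A3 = A2; e.g. 2 (Reacher) has no edge into A2. Fixed point.
4 enters the attractor at level 2, so Reacher can force the target in 2 moves from there.

2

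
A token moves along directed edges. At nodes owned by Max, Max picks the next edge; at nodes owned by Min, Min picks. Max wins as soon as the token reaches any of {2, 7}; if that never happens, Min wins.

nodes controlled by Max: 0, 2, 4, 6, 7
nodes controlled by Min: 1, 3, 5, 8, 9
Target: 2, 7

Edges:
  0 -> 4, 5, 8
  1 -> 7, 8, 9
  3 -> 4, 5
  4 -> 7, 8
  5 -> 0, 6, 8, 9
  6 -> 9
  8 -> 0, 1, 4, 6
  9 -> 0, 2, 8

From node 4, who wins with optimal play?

A0 = {2, 7}
A1: add {4} — 4 (Max) has 4→7.
4 ∈ A1, so Max can force the target.

Max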